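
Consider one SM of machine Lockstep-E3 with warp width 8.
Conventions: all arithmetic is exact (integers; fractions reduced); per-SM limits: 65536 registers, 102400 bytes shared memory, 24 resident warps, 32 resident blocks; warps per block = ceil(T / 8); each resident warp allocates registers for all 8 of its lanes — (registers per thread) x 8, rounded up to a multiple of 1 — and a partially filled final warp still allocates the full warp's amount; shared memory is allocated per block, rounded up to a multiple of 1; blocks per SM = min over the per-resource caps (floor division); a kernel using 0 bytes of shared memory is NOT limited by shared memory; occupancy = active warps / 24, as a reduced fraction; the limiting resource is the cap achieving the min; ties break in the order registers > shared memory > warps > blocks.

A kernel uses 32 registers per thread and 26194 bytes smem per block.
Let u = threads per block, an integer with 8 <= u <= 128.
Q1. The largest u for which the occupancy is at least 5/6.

Answer: u = 96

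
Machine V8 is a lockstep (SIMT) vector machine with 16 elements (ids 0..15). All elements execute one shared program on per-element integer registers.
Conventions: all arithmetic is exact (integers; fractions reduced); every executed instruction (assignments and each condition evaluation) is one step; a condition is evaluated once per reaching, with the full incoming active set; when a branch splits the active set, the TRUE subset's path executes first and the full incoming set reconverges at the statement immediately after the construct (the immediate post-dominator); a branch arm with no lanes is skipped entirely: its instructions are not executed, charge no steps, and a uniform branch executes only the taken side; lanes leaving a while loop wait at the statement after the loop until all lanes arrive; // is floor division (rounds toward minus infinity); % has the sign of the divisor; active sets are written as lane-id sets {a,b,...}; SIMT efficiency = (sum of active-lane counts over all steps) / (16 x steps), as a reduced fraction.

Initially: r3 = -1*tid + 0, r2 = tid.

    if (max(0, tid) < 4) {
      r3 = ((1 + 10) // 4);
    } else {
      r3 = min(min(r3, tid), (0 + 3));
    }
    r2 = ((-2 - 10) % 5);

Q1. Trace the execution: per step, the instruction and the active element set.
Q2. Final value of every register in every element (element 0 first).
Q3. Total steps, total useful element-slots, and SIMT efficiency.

step 0: eval (max(0, tid) < 4)       {0,1,2,3,4,5,6,7,8,9,10,11,12,13,14,15}
step 1: r3 <- ((1 + 10) // 4)        {0,1,2,3}
step 2: r3 <- min(min(r3, tid), (0 + 3)) {4,5,6,7,8,9,10,11,12,13,14,15}
step 3: r2 <- ((-2 - 10) % 5)        {0,1,2,3,4,5,6,7,8,9,10,11,12,13,14,15}

Answer: 4 steps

r3: 2,2,2,2,-4,-5,-6,-7,-8,-9,-10,-11,-12,-13,-14,-15
r2: 3,3,3,3,3,3,3,3,3,3,3,3,3,3,3,3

steps = 4; useful = 48; efficiency = 48/64 = 3/4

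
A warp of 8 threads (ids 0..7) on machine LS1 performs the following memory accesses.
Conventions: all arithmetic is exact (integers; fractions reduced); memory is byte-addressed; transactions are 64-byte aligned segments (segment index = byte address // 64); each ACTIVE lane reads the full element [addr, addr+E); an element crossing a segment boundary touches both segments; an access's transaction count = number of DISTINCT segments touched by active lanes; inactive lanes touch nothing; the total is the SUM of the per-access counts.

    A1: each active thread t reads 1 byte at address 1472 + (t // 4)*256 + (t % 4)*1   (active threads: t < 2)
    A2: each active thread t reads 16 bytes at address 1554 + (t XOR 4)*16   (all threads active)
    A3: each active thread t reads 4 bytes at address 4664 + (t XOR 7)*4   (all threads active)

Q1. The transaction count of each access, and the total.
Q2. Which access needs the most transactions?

A1: 1 transaction
A2: 3 transactions
A3: 2 transactions

Answer: 1,3,2; total 6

Answer: A2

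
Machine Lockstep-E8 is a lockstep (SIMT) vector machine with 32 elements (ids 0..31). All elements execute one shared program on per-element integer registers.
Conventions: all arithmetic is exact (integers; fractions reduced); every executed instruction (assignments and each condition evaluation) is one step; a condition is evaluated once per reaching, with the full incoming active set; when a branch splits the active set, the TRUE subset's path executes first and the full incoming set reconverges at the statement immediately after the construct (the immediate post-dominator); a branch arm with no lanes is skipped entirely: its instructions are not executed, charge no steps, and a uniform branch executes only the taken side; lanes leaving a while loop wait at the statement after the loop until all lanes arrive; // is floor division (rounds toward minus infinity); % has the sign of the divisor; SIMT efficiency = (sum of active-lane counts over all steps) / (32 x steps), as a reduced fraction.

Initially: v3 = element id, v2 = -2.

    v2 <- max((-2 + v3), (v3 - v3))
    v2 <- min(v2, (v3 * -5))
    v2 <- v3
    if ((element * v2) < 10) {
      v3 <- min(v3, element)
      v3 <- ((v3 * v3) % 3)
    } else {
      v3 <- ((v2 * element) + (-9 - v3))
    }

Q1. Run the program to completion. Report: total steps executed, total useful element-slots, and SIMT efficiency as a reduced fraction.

Answer: 7 steps, 164 useful, 41/56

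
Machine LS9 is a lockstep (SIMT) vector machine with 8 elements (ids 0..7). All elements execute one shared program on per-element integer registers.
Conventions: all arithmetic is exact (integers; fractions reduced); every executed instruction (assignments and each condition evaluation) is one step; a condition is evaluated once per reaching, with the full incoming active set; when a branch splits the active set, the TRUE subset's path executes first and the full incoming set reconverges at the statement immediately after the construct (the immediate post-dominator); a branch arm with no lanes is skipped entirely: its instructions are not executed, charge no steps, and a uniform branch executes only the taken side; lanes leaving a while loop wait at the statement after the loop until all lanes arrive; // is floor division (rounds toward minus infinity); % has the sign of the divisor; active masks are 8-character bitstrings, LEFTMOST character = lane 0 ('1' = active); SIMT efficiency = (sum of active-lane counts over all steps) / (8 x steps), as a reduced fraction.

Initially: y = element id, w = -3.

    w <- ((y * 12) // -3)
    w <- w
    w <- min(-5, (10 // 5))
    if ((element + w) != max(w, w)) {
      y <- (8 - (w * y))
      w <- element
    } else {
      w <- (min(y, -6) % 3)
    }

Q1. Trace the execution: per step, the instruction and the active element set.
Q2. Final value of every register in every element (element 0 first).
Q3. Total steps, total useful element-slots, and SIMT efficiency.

step 0: w <- ((y * 12) // -3)        11111111
step 1: w <- w                       11111111
step 2: w <- min(-5, (10 // 5))      11111111
step 3: eval ((element + w) != max(w, w)) 11111111
step 4: y <- (8 - (w * y))           01111111
step 5: w <- element                 01111111
step 6: w <- (min(y, -6) % 3)        10000000

Answer: 7 steps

y: 0,13,18,23,28,33,38,43
w: 0,1,2,3,4,5,6,7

steps = 7; useful = 47; efficiency = 47/56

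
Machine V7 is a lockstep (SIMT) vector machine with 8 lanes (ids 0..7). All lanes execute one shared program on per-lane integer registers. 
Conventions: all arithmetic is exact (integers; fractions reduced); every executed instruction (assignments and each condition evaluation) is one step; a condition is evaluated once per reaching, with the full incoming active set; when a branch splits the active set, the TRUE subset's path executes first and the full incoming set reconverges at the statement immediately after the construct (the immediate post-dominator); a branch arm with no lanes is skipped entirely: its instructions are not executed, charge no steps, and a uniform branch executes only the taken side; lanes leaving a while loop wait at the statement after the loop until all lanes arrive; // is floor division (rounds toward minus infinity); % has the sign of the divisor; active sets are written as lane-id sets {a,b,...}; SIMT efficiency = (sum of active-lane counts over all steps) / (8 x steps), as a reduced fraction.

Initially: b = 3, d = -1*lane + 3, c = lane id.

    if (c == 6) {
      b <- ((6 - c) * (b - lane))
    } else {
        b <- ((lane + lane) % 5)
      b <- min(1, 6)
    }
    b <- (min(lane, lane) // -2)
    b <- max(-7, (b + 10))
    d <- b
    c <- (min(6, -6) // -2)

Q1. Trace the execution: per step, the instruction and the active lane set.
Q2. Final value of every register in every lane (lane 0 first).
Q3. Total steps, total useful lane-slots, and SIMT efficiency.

step 0: eval (c == 6)                {0,1,2,3,4,5,6,7}
step 1: b <- ((6 - c) * (b - lane))  {6}
step 2: b <- ((lane + lane) % 5)     {0,1,2,3,4,5,7}
step 3: b <- min(1, 6)               {0,1,2,3,4,5,7}
step 4: b <- (min(lane, lane) // -2) {0,1,2,3,4,5,6,7}
step 5: b <- max(-7, (b + 10))       {0,1,2,3,4,5,6,7}
step 6: d <- b                       {0,1,2,3,4,5,6,7}
step 7: c <- (min(6, -6) // -2)      {0,1,2,3,4,5,6,7}

Answer: 8 steps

b: 10,9,9,8,8,7,7,6
d: 10,9,9,8,8,7,7,6
c: 3,3,3,3,3,3,3,3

steps = 8; useful = 55; efficiency = 55/64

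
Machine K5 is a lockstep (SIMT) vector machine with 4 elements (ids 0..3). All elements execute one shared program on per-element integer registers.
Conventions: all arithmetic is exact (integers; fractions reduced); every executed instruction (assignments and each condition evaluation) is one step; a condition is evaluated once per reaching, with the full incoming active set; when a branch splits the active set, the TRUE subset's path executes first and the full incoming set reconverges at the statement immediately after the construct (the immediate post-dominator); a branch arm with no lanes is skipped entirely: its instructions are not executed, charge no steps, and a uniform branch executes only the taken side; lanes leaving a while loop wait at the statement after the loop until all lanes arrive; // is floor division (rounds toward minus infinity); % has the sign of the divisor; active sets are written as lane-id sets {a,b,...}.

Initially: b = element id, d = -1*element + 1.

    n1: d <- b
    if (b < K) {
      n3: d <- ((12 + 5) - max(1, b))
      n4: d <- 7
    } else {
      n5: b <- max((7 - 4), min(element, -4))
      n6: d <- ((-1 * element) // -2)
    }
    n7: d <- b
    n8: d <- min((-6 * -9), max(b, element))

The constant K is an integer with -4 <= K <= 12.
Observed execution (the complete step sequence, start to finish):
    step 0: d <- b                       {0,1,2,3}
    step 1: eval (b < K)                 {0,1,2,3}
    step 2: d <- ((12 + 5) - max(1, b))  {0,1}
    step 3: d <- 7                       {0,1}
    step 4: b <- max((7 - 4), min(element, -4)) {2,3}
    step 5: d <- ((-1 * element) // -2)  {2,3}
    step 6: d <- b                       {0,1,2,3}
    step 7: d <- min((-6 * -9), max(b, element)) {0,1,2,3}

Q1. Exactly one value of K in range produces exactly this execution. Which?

Answer: K = 2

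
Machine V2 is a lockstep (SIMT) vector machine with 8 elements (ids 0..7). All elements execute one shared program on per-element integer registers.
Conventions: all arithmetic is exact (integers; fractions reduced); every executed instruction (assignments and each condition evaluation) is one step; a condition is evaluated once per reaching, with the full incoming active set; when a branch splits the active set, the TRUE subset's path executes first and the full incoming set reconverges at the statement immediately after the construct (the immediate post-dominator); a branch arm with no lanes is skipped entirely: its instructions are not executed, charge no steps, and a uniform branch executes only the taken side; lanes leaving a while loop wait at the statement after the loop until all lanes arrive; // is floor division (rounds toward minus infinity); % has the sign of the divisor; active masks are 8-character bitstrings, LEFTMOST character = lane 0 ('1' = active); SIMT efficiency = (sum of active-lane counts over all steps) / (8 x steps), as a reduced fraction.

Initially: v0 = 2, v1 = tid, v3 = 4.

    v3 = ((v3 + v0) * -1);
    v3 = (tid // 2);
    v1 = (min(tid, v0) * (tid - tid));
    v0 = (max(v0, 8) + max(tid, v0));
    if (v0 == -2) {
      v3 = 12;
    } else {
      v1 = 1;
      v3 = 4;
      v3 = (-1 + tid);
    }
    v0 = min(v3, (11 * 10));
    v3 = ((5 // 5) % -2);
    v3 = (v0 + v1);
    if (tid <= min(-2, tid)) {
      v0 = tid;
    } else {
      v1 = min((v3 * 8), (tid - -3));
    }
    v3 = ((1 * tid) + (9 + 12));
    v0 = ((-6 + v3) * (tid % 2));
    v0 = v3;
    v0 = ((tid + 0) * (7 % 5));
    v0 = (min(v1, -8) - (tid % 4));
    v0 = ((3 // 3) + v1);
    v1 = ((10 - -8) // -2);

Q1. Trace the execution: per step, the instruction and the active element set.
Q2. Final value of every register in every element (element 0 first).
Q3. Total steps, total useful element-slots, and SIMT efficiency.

step 0: v3 <- ((v3 + v0) * -1)       11111111
step 1: v3 <- (tid // 2)             11111111
step 2: v1 <- (min(tid, v0) * (tid - tid)) 11111111
step 3: v0 <- (max(v0, 8) + max(tid, v0)) 11111111
step 4: eval (v0 == -2)              11111111
step 5: v1 <- 1                      11111111
step 6: v3 <- 4                      11111111
step 7: v3 <- (-1 + tid)             11111111
step 8: v0 <- min(v3, (11 * 10))     11111111
step 9: v3 <- ((5 // 5) % -2)        11111111
step 10: v3 <- (v0 + v1)              11111111
step 11: eval (tid <= min(-2, tid))   11111111
step 12: v1 <- min((v3 * 8), (tid - -3)) 11111111
step 13: v3 <- ((1 * tid) + (9 + 12)) 11111111
step 14: v0 <- ((-6 + v3) * (tid % 2)) 11111111
step 15: v0 <- v3                     11111111
step 16: v0 <- ((tid + 0) * (7 % 5))  11111111
step 17: v0 <- (min(v1, -8) - (tid % 4)) 11111111
step 18: v0 <- ((3 // 3) + v1)        11111111
step 19: v1 <- ((10 - -8) // -2)      11111111

Answer: 20 steps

v0: 1,5,6,7,8,9,10,11
v1: -9,-9,-9,-9,-9,-9,-9,-9
v3: 21,22,23,24,25,26,27,28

steps = 20; useful = 160; efficiency = 160/160 = 1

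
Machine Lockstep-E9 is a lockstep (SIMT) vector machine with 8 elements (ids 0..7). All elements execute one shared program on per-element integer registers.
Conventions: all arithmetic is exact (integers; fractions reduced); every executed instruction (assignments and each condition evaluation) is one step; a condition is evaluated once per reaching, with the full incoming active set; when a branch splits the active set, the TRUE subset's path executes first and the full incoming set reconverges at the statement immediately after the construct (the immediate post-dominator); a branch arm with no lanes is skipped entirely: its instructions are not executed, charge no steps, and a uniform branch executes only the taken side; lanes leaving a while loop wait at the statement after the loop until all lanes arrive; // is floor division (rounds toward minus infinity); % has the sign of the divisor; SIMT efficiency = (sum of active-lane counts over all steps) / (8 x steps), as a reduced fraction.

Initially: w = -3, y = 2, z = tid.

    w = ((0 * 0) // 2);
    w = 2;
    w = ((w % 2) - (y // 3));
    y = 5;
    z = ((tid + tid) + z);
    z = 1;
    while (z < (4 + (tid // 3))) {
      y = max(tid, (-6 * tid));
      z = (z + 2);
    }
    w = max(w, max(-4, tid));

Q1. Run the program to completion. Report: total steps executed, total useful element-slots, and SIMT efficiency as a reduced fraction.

Answer: 17 steps, 118 useful, 59/68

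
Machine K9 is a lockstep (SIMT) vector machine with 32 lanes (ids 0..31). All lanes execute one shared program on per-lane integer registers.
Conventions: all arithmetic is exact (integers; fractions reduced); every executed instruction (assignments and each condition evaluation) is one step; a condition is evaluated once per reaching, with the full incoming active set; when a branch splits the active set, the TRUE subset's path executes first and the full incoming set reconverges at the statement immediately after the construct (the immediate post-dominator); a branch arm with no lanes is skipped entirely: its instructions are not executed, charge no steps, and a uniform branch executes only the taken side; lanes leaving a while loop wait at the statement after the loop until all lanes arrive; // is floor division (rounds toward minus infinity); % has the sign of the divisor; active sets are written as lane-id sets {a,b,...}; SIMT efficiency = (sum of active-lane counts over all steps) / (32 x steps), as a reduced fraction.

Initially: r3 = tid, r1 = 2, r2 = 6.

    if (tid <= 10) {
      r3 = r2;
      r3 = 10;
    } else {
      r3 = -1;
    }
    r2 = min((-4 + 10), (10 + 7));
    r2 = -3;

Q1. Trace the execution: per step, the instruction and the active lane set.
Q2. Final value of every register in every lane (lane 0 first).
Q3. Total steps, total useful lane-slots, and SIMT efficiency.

step 0: eval (tid <= 10)             {0,1,2,3,4,5,6,7,8,9,10,11,12,13,14,15,16,17,18,19,20,21,22,23,24,25,26,27,28,29,30,31}
step 1: r3 <- r2                     {0,1,2,3,4,5,6,7,8,9,10}
step 2: r3 <- 10                     {0,1,2,3,4,5,6,7,8,9,10}
step 3: r3 <- -1                     {11,12,13,14,15,16,17,18,19,20,21,22,23,24,25,26,27,28,29,30,31}
step 4: r2 <- min((-4 + 10), (10 + 7)) {0,1,2,3,4,5,6,7,8,9,10,11,12,13,14,15,16,17,18,19,20,21,22,23,24,25,26,27,28,29,30,31}
step 5: r2 <- -3                     {0,1,2,3,4,5,6,7,8,9,10,11,12,13,14,15,16,17,18,19,20,21,22,23,24,25,26,27,28,29,30,31}

Answer: 6 steps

r3: 10,10,10,10,10,10,10,10,10,10,10,-1,-1,-1,-1,-1,-1,-1,-1,-1,-1,-1,-1,-1,-1,-1,-1,-1,-1,-1,-1,-1
r1: 2,2,2,2,2,2,2,2,2,2,2,2,2,2,2,2,2,2,2,2,2,2,2,2,2,2,2,2,2,2,2,2
r2: -3,-3,-3,-3,-3,-3,-3,-3,-3,-3,-3,-3,-3,-3,-3,-3,-3,-3,-3,-3,-3,-3,-3,-3,-3,-3,-3,-3,-3,-3,-3,-3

steps = 6; useful = 139; efficiency = 139/192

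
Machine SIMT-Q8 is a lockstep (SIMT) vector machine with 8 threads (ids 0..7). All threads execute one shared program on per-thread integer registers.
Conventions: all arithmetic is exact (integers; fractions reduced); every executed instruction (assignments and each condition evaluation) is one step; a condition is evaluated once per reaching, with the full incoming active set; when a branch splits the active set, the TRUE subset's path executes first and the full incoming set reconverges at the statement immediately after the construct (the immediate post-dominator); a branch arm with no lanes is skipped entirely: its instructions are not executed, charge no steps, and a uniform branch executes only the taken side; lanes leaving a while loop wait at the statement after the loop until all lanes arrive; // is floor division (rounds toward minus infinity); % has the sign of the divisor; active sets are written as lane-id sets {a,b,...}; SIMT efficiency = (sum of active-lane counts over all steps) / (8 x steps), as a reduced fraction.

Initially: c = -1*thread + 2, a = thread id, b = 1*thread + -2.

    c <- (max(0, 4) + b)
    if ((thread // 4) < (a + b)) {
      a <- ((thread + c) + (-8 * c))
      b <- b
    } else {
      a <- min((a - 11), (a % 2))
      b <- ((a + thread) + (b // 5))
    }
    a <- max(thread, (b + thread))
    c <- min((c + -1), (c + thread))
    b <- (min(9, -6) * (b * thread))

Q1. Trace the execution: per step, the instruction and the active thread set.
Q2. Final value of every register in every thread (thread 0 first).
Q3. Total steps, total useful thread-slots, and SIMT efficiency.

step 0: c <- (max(0, 4) + b)         {0,1,2,3,4,5,6,7}
step 1: eval ((thread // 4) < (a + b)) {0,1,2,3,4,5,6,7}
step 2: a <- ((thread + c) + (-8 * c)) {2,3,4,5,6,7}
step 3: b <- b                       {2,3,4,5,6,7}
step 4: a <- min((a - 11), (a % 2))  {0,1}
step 5: b <- ((a + thread) + (b // 5)) {0,1}
step 6: a <- max(thread, (b + thread)) {0,1,2,3,4,5,6,7}
step 7: c <- min((c + -1), (c + thread)) {0,1,2,3,4,5,6,7}
step 8: b <- (min(9, -6) * (b * thread)) {0,1,2,3,4,5,6,7}

Answer: 9 steps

c: 1,2,3,4,5,6,7,8
a: 0,1,2,4,6,8,10,12
b: 0,60,0,-18,-48,-90,-144,-210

steps = 9; useful = 56; efficiency = 56/72 = 7/9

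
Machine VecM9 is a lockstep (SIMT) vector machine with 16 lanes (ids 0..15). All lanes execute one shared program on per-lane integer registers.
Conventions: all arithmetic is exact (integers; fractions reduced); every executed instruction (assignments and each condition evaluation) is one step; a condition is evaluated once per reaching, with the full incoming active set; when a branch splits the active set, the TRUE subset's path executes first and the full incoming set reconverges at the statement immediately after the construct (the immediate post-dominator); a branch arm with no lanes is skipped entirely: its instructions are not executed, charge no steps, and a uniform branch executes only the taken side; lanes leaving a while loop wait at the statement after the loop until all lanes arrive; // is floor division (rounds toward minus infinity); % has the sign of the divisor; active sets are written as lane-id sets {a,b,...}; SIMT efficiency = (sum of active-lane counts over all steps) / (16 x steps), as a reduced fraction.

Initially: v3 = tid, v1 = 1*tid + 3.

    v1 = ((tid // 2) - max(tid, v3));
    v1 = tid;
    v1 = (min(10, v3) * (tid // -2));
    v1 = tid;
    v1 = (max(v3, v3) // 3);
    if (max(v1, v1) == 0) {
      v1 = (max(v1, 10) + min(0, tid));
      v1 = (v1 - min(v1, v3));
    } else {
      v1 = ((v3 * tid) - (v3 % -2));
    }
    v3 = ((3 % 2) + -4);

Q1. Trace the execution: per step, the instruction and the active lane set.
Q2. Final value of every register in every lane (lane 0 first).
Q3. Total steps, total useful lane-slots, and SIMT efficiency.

step 0: v1 <- ((tid // 2) - max(tid, v3)) {0,1,2,3,4,5,6,7,8,9,10,11,12,13,14,15}
step 1: v1 <- tid                    {0,1,2,3,4,5,6,7,8,9,10,11,12,13,14,15}
step 2: v1 <- (min(10, v3) * (tid // -2)) {0,1,2,3,4,5,6,7,8,9,10,11,12,13,14,15}
step 3: v1 <- tid                    {0,1,2,3,4,5,6,7,8,9,10,11,12,13,14,15}
step 4: v1 <- (max(v3, v3) // 3)     {0,1,2,3,4,5,6,7,8,9,10,11,12,13,14,15}
step 5: eval (max(v1, v1) == 0)      {0,1,2,3,4,5,6,7,8,9,10,11,12,13,14,15}
step 6: v1 <- (max(v1, 10) + min(0, tid)) {0,1,2}
step 7: v1 <- (v1 - min(v1, v3))     {0,1,2}
step 8: v1 <- ((v3 * tid) - (v3 % -2)) {3,4,5,6,7,8,9,10,11,12,13,14,15}
step 9: v3 <- ((3 % 2) + -4)         {0,1,2,3,4,5,6,7,8,9,10,11,12,13,14,15}

Answer: 10 steps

v3: -3,-3,-3,-3,-3,-3,-3,-3,-3,-3,-3,-3,-3,-3,-3,-3
v1: 10,9,8,10,16,26,36,50,64,82,100,122,144,170,196,226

steps = 10; useful = 131; efficiency = 131/160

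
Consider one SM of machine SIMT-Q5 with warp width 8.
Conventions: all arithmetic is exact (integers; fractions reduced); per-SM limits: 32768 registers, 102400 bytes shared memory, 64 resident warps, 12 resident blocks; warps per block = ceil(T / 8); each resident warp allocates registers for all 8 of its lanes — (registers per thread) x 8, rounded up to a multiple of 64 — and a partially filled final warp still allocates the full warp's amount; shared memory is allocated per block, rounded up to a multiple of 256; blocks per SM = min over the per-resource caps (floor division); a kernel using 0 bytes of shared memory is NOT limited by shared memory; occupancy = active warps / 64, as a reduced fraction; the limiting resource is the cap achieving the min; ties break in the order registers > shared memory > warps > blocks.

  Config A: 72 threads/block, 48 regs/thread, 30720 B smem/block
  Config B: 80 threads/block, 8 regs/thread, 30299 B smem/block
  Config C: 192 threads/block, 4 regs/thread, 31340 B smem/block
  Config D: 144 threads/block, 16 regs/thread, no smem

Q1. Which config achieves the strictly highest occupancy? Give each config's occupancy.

occupancies: A 27/64, B 15/32, C 3/4, D 27/32

Answer: D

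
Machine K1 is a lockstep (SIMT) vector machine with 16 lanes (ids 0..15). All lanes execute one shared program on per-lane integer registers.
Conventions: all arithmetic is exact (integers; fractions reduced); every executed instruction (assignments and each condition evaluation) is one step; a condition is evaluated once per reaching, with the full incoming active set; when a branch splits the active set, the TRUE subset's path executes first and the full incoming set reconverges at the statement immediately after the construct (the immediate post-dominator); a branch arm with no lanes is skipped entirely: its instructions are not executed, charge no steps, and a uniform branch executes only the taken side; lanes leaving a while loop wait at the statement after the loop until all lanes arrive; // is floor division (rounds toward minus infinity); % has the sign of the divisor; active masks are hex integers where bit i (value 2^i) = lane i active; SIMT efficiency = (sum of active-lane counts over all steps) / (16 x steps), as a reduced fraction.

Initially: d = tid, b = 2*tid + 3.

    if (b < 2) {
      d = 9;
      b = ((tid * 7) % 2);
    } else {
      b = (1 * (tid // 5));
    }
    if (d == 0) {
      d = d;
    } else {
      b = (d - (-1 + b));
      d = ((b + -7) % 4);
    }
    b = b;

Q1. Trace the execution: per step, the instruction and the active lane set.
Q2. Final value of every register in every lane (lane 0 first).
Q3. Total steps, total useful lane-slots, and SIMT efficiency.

step 0: eval (b < 2)                 0xffff
step 1: b <- (1 * (tid // 5))        0xffff
step 2: eval (d == 0)                0xffff
step 3: d <- d                       0x0001
step 4: b <- (d - (-1 + b))          0xfffe
step 5: d <- ((b + -7) % 4)          0xfffe
step 6: b <- b                       0xffff

Answer: 7 steps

d: 0,3,0,1,2,2,3,0,1,2,2,3,0,1,2,2
b: 0,2,3,4,5,5,6,7,8,9,9,10,11,12,13,13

steps = 7; useful = 95; efficiency = 95/112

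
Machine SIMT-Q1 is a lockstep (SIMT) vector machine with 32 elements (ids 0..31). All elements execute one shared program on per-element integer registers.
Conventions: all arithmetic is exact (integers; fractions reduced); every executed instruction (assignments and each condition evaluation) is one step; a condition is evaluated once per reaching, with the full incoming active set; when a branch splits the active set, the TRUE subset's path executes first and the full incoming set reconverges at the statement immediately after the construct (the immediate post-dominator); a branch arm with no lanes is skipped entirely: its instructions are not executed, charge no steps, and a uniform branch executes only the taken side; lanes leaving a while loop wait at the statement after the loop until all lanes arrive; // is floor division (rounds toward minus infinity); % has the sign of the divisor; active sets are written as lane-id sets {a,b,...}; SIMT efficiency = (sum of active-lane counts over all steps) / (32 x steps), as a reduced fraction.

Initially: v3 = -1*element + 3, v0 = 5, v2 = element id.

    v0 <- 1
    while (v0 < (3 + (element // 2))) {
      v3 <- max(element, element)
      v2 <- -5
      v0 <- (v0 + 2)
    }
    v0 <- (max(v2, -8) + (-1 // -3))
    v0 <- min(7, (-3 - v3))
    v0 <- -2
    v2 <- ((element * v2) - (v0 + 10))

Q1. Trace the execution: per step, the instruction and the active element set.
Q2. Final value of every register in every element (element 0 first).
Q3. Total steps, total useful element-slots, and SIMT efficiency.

step 0: v0 <- 1                      {0,1,2,3,4,5,6,7,8,9,10,11,12,13,14,15,16,17,18,19,20,21,22,23,24,25,26,27,28,29,30,31}
step 1: eval (v0 < (3 + (element // 2))) {0,1,2,3,4,5,6,7,8,9,10,11,12,13,14,15,16,17,18,19,20,21,22,23,24,25,26,27,28,29,30,31}
step 2: v3 <- max(element, element)  {0,1,2,3,4,5,6,7,8,9,10,11,12,13,14,15,16,17,18,19,20,21,22,23,24,25,26,27,28,29,30,31}
step 3: v2 <- -5                     {0,1,2,3,4,5,6,7,8,9,10,11,12,13,14,15,16,17,18,19,20,21,22,23,24,25,26,27,28,29,30,31}
step 4: v0 <- (v0 + 2)               {0,1,2,3,4,5,6,7,8,9,10,11,12,13,14,15,16,17,18,19,20,21,22,23,24,25,26,27,28,29,30,31}
step 5: eval (v0 < (3 + (element // 2))) {0,1,2,3,4,5,6,7,8,9,10,11,12,13,14,15,16,17,18,19,20,21,22,23,24,25,26,27,28,29,30,31}
step 6: v3 <- max(element, element)  {2,3,4,5,6,7,8,9,10,11,12,13,14,15,16,17,18,19,20,21,22,23,24,25,26,27,28,29,30,31}
step 7: v2 <- -5                     {2,3,4,5,6,7,8,9,10,11,12,13,14,15,16,17,18,19,20,21,22,23,24,25,26,27,28,29,30,31}
step 8: v0 <- (v0 + 2)               {2,3,4,5,6,7,8,9,10,11,12,13,14,15,16,17,18,19,20,21,22,23,24,25,26,27,28,29,30,31}
step 9: eval (v0 < (3 + (element // 2))) {2,3,4,5,6,7,8,9,10,11,12,13,14,15,16,17,18,19,20,21,22,23,24,25,26,27,28,29,30,31}
step 10: v3 <- max(element, element)  {6,7,8,9,10,11,12,13,14,15,16,17,18,19,20,21,22,23,24,25,26,27,28,29,30,31}
step 11: v2 <- -5                     {6,7,8,9,10,11,12,13,14,15,16,17,18,19,20,21,22,23,24,25,26,27,28,29,30,31}
step 12: v0 <- (v0 + 2)               {6,7,8,9,10,11,12,13,14,15,16,17,18,19,20,21,22,23,24,25,26,27,28,29,30,31}
step 13: eval (v0 < (3 + (element // 2))) {6,7,8,9,10,11,12,13,14,15,16,17,18,19,20,21,22,23,24,25,26,27,28,29,30,31}
step 14: v3 <- max(element, element)  {10,11,12,13,14,15,16,17,18,19,20,21,22,23,24,25,26,27,28,29,30,31}
step 15: v2 <- -5                     {10,11,12,13,14,15,16,17,18,19,20,21,22,23,24,25,26,27,28,29,30,31}
step 16: v0 <- (v0 + 2)               {10,11,12,13,14,15,16,17,18,19,20,21,22,23,24,25,26,27,28,29,30,31}
step 17: eval (v0 < (3 + (element // 2))) {10,11,12,13,14,15,16,17,18,19,20,21,22,23,24,25,26,27,28,29,30,31}
step 18: v3 <- max(element, element)  {14,15,16,17,18,19,20,21,22,23,24,25,26,27,28,29,30,31}
step 19: v2 <- -5                     {14,15,16,17,18,19,20,21,22,23,24,25,26,27,28,29,30,31}
step 20: v0 <- (v0 + 2)               {14,15,16,17,18,19,20,21,22,23,24,25,26,27,28,29,30,31}
step 21: eval (v0 < (3 + (element // 2))) {14,15,16,17,18,19,20,21,22,23,24,25,26,27,28,29,30,31}
step 22: v3 <- max(element, element)  {18,19,20,21,22,23,24,25,26,27,28,29,30,31}
step 23: v2 <- -5                     {18,19,20,21,22,23,24,25,26,27,28,29,30,31}
step 24: v0 <- (v0 + 2)               {18,19,20,21,22,23,24,25,26,27,28,29,30,31}
step 25: eval (v0 < (3 + (element // 2))) {18,19,20,21,22,23,24,25,26,27,28,29,30,31}
step 26: v3 <- max(element, element)  {22,23,24,25,26,27,28,29,30,31}
step 27: v2 <- -5                     {22,23,24,25,26,27,28,29,30,31}
step 28: v0 <- (v0 + 2)               {22,23,24,25,26,27,28,29,30,31}
step 29: eval (v0 < (3 + (element // 2))) {22,23,24,25,26,27,28,29,30,31}
step 30: v3 <- max(element, element)  {26,27,28,29,30,31}
step 31: v2 <- -5                     {26,27,28,29,30,31}
step 32: v0 <- (v0 + 2)               {26,27,28,29,30,31}
step 33: eval (v0 < (3 + (element // 2))) {26,27,28,29,30,31}
step 34: v3 <- max(element, element)  {30,31}
step 35: v2 <- -5                     {30,31}
step 36: v0 <- (v0 + 2)               {30,31}
step 37: eval (v0 < (3 + (element // 2))) {30,31}
step 38: v0 <- (max(v2, -8) + (-1 // -3)) {0,1,2,3,4,5,6,7,8,9,10,11,12,13,14,15,16,17,18,19,20,21,22,23,24,25,26,27,28,29,30,31}
step 39: v0 <- min(7, (-3 - v3))      {0,1,2,3,4,5,6,7,8,9,10,11,12,13,14,15,16,17,18,19,20,21,22,23,24,25,26,27,28,29,30,31}
step 40: v0 <- -2                     {0,1,2,3,4,5,6,7,8,9,10,11,12,13,14,15,16,17,18,19,20,21,22,23,24,25,26,27,28,29,30,31}
step 41: v2 <- ((element * v2) - (v0 + 10)) {0,1,2,3,4,5,6,7,8,9,10,11,12,13,14,15,16,17,18,19,20,21,22,23,24,25,26,27,28,29,30,31}

Answer: 42 steps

v3: 0,1,2,3,4,5,6,7,8,9,10,11,12,13,14,15,16,17,18,19,20,21,22,23,24,25,26,27,28,29,30,31
v0: -2,-2,-2,-2,-2,-2,-2,-2,-2,-2,-2,-2,-2,-2,-2,-2,-2,-2,-2,-2,-2,-2,-2,-2,-2,-2,-2,-2,-2,-2,-2,-2
v2: -8,-13,-18,-23,-28,-33,-38,-43,-48,-53,-58,-63,-68,-73,-78,-83,-88,-93,-98,-103,-108,-113,-118,-123,-128,-133,-138,-143,-148,-153,-158,-163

steps = 42; useful = 832; efficiency = 832/1344 = 13/21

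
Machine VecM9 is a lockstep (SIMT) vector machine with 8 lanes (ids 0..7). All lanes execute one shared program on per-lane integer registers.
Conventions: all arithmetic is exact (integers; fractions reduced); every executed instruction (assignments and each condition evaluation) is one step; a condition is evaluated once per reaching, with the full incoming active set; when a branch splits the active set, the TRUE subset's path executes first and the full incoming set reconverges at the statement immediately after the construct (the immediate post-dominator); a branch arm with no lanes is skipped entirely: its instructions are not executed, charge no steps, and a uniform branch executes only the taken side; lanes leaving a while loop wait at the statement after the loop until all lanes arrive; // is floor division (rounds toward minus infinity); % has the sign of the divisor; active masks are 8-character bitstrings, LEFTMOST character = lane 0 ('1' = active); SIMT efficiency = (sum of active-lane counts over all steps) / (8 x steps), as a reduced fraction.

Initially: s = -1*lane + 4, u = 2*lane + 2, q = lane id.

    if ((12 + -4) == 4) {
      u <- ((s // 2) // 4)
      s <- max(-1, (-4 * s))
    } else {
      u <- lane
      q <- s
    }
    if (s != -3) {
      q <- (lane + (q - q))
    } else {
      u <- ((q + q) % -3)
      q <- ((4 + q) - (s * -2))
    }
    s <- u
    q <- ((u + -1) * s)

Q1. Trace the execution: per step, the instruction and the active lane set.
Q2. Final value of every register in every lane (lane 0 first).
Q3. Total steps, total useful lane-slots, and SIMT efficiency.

step 0: eval ((12 + -4) == 4)        11111111
step 1: u <- lane                    11111111
step 2: q <- s                       11111111
step 3: eval (s != -3)               11111111
step 4: q <- (lane + (q - q))        11111110
step 5: u <- ((q + q) % -3)          00000001
step 6: q <- ((4 + q) - (s * -2))    00000001
step 7: s <- u                       11111111
step 8: q <- ((u + -1) * s)          11111111

Answer: 9 steps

s: 0,1,2,3,4,5,6,0
u: 0,1,2,3,4,5,6,0
q: 0,0,2,6,12,20,30,0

steps = 9; useful = 57; efficiency = 57/72 = 19/24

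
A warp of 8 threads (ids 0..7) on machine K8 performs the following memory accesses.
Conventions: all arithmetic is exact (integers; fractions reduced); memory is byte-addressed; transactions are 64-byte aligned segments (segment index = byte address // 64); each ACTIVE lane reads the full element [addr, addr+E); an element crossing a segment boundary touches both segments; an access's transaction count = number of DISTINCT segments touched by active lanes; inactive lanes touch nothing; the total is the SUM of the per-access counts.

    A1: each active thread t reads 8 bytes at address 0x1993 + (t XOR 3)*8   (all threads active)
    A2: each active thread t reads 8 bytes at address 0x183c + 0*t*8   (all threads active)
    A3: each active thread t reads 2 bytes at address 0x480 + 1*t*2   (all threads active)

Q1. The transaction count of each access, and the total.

A1: 2 transactions
A2: 2 transactions
A3: 1 transaction

Answer: 2,2,1; total 5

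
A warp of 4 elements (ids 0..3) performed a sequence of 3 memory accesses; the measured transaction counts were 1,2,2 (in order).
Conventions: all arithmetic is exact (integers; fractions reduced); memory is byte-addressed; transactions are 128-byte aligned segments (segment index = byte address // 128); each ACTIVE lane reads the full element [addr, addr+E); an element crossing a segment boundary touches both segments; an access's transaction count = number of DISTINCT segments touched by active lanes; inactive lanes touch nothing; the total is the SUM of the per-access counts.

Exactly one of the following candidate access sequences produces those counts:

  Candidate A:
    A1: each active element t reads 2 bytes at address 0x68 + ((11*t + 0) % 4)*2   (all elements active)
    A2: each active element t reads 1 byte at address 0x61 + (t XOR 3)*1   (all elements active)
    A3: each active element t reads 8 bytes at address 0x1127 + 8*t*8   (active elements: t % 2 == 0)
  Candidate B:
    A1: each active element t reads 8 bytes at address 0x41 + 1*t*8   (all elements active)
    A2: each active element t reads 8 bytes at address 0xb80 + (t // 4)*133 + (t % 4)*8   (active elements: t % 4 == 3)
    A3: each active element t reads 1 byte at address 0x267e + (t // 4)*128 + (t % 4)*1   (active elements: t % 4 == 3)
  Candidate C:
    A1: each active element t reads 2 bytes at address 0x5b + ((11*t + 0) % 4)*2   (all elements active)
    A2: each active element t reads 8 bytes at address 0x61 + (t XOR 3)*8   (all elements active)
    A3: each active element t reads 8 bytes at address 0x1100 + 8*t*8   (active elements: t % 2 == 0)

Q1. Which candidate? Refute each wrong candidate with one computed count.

A: A2 gives 1 transaction, not 2
B: A2 gives 1 transaction, not 2
C: all counts match (1,2,2)

Answer: C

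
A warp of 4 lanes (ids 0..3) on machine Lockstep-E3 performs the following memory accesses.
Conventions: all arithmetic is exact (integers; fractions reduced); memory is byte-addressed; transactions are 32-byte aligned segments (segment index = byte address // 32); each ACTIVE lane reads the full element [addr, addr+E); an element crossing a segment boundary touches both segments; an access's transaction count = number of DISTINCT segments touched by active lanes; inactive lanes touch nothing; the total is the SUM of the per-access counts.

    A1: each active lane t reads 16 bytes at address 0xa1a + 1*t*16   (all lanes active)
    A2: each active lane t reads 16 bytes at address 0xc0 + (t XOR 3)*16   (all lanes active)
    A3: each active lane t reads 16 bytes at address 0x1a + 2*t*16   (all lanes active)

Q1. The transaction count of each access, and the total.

A1: 3 transactions
A2: 2 transactions
A3: 5 transactions

Answer: 3,2,5; total 10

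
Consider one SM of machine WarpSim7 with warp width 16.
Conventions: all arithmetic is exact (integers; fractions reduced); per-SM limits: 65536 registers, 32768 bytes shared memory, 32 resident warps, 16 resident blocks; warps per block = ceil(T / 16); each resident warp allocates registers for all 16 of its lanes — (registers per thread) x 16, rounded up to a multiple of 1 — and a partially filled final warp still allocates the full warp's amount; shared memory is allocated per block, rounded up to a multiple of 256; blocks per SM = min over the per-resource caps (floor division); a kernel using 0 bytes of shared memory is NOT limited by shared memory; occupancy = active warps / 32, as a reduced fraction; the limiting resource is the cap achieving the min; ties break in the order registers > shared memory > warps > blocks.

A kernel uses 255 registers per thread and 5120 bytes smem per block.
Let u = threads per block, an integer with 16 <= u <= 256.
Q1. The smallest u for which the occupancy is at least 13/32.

Answer: u = 33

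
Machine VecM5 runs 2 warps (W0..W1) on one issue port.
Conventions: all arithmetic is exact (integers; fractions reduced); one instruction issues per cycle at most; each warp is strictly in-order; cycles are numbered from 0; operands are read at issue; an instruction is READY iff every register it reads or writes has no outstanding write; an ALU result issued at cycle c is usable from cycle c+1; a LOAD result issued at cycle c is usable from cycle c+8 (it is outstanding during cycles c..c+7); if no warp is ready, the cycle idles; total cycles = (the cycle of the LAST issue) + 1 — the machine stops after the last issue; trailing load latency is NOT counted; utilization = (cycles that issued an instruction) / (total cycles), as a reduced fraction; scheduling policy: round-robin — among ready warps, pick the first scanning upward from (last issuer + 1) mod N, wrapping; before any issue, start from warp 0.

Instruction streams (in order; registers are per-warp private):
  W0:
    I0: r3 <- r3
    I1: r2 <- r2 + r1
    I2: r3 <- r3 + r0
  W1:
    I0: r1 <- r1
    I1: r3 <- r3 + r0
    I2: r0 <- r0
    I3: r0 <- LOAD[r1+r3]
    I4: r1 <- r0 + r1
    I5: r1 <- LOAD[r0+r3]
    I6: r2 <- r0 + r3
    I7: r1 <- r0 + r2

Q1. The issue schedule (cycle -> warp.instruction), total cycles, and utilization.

cycle 0: W0.I0
cycle 1: W1.I0
cycle 2: W0.I1
cycle 3: W1.I1
cycle 4: W0.I2
cycle 5: W1.I2
cycle 6: W1.I3
cycle 7: idle
cycle 8: idle
cycle 9: idle
cycle 10: idle
cycle 11: idle
cycle 12: idle
cycle 13: idle
cycle 14: W1.I4
cycle 15: W1.I5
cycle 16: W1.I6
cycle 17: idle
cycle 18: idle
cycle 19: idle
cycle 20: idle
cycle 21: idle
cycle 22: idle
cycle 23: W1.I7

Answer: 24 cycles, utilization 11/24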